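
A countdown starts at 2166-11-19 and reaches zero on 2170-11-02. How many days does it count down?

1444

Nov 19, 2166 → Nov 19, 2167: 365 days.
Nov 19, 2167 → Nov 19, 2168: 366 days (Feb 29, 2168 is in that span).
Nov 19, 2168 → Nov 19, 2169: 365 days.
Nov 19, 2169 → Dec 19, 2169: 30 days (November has 30).
Dec 19, 2169 → Jan 19, 2170: 31 days (December has 31).
Jan 19, 2170 → Feb 19, 2170: 31 days (January has 31).
Feb 19, 2170 → Mar 19, 2170: 28 days (February has 28).
Mar 19, 2170 → Apr 19, 2170: 31 days (March has 31).
Apr 19, 2170 → May 19, 2170: 30 days (April has 30).
May 19, 2170 → Jun 19, 2170: 31 days (May has 31).
Jun 19, 2170 → Jul 19, 2170: 30 days (June has 30).
Jul 19, 2170 → Aug 19, 2170: 31 days (July has 31).
Aug 19, 2170 → Sep 19, 2170: 31 days (August has 31).
Sep 19, 2170 → Oct 19, 2170: 30 days (September has 30).
Oct 19, 2170 → Nov 2, 2170: 14 days.
Total: 1444 days.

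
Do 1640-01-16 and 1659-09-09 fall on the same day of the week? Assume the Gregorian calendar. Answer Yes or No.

From Jan 16, 1640 to Sep 9, 1659 is 7176 days.
7176 mod 7 = 1, so they are different weekdays.
(Jan 16, 1640 is a Monday; Sep 9, 1659 is a Tuesday.)

No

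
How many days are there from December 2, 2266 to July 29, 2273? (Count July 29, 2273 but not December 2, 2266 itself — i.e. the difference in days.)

2431

Dec 2, 2266 → Dec 2, 2267: 365 days.
Dec 2, 2267 → Dec 2, 2268: 366 days (Feb 29, 2268 is in that span).
Dec 2, 2268 → Dec 2, 2269: 365 days.
Dec 2, 2269 → Dec 2, 2270: 365 days.
Dec 2, 2270 → Dec 2, 2271: 365 days.
Dec 2, 2271 → Dec 2, 2272: 366 days (Feb 29, 2272 is in that span).
Dec 2, 2272 → Jan 2, 2273: 31 days (December has 31).
Jan 2, 2273 → Feb 2, 2273: 31 days (January has 31).
Feb 2, 2273 → Mar 2, 2273: 28 days (February has 28).
Mar 2, 2273 → Apr 2, 2273: 31 days (March has 31).
Apr 2, 2273 → May 2, 2273: 30 days (April has 30).
May 2, 2273 → Jun 2, 2273: 31 days (May has 31).
Jun 2, 2273 → Jul 2, 2273: 30 days (June has 30).
Jul 2, 2273 → Jul 29, 2273: 27 days.
Total: 2431 days.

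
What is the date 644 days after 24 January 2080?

+366 (one year; includes Feb 29, 2080) → Jan 24, 2081 (278 left).
Jan has 31 days: +8 → Feb 1, 2081 (270 left).
Feb has 28 days: +28 → Mar 1, 2081 (242 left).
Mar has 31 days: +31 → Apr 1, 2081 (211 left).
Apr has 30 days: +30 → May 1, 2081 (181 left).
May has 31 days: +31 → Jun 1, 2081 (150 left).
Jun has 30 days: +30 → Jul 1, 2081 (120 left).
Jul has 31 days: +31 → Aug 1, 2081 (89 left).
Aug has 31 days: +31 → Sep 1, 2081 (58 left).
Sep has 30 days: +30 → Oct 1, 2081 (28 left).
+28 → Oct 29, 2081.

October 29, 2081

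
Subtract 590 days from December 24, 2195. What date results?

−365 (one year) → Dec 24, 2194 (225 left).
−24 → Nov 30, 2194 (end of Nov, 30 days; 201 left).
−30 → Oct 31, 2194 (end of Oct, 31 days; 171 left).
−31 → Sep 30, 2194 (end of Sep, 30 days; 140 left).
−30 → Aug 31, 2194 (end of Aug, 31 days; 110 left).
−31 → Jul 31, 2194 (end of Jul, 31 days; 79 left).
−31 → Jun 30, 2194 (end of Jun, 30 days; 48 left).
−30 → May 31, 2194 (end of May, 31 days; 18 left).
−18 → May 13, 2194.

May 13, 2194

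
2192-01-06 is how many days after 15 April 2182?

Apr 15, 2182 → Apr 15, 2183: 365 days.
Apr 15, 2183 → Apr 15, 2184: 366 days (Feb 29, 2184 is in that span).
Apr 15, 2184 → Apr 15, 2185: 365 days.
Apr 15, 2185 → Apr 15, 2186: 365 days.
Apr 15, 2186 → Apr 15, 2187: 365 days.
Apr 15, 2187 → Apr 15, 2188: 366 days (Feb 29, 2188 is in that span).
Apr 15, 2188 → Apr 15, 2189: 365 days.
Apr 15, 2189 → Apr 15, 2190: 365 days.
Apr 15, 2190 → Apr 15, 2191: 365 days.
Apr 15, 2191 → May 15, 2191: 30 days (April has 30).
May 15, 2191 → Jun 15, 2191: 31 days (May has 31).
Jun 15, 2191 → Jul 15, 2191: 30 days (June has 30).
Jul 15, 2191 → Aug 15, 2191: 31 days (July has 31).
Aug 15, 2191 → Sep 15, 2191: 31 days (August has 31).
Sep 15, 2191 → Oct 15, 2191: 30 days (September has 30).
Oct 15, 2191 → Nov 15, 2191: 31 days (October has 31).
Nov 15, 2191 → Dec 15, 2191: 30 days (November has 30).
Dec 15, 2191 → Jan 6, 2192: 22 days.
Total: 3553 days.

3553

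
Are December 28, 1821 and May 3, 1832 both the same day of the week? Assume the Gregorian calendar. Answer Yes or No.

No

From Dec 28, 1821 to May 3, 1832 is 3779 days.
3779 mod 7 = 6, so they are different weekdays.
(Dec 28, 1821 is a Friday; May 3, 1832 is a Thursday.)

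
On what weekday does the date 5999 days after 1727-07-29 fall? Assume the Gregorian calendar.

Tuesday

Jul 29, 1727 is a Tuesday.
5999 mod 7 = 0, so 5999 days after a Tuesday is Tuesday + 0 = Tuesday.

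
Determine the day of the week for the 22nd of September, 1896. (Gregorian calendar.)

Tuesday

January 1, 1896 is a Wednesday.
Jan 1, 1896 → Feb 1, 1896: 31 days (January has 31).
Feb 1, 1896 → Mar 1, 1896: 29 days (February has 29).
Mar 1, 1896 → Apr 1, 1896: 31 days (March has 31).
Apr 1, 1896 → May 1, 1896: 30 days (April has 30).
May 1, 1896 → Jun 1, 1896: 31 days (May has 31).
Jun 1, 1896 → Jul 1, 1896: 30 days (June has 30).
Jul 1, 1896 → Aug 1, 1896: 31 days (July has 31).
Aug 1, 1896 → Sep 1, 1896: 31 days (August has 31).
Sep 1, 1896 → Sep 22, 1896: 21 days.
Total: 265 days.
265 mod 7 = 6, so Wednesday + 6 = Tuesday.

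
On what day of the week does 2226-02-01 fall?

Doomsday rule: the anchor day for the 2200s is Friday. For year 26: 26÷12 = 2 r 2, and 2÷4 = 0, so 2+2+0 = 4.
Friday + 4 ≡ Tuesday — that's 2226's doomsday.
In February the doomsday date is Feb 28 (2226 is not a leap year).
Feb 1 is 27 days before Feb 28; 27 mod 7 = 6, so Tuesday − 6 = Wednesday.

Wednesday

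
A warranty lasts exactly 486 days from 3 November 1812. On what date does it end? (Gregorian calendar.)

March 4, 1814

+365 (one year) → Nov 3, 1813 (121 left).
Nov has 30 days: +28 → Dec 1, 1813 (93 left).
Dec has 31 days: +31 → Jan 1, 1814 (62 left).
Jan has 31 days: +31 → Feb 1, 1814 (31 left).
Feb has 28 days: +28 → Mar 1, 1814 (3 left).
+3 → Mar 4, 1814.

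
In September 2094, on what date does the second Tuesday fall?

September 1, 2094 is a Wednesday.
The first Tuesday is therefore September 7 (6 days later).
The second Tuesday is 7 + 1×7 = September 14.

September 14, 2094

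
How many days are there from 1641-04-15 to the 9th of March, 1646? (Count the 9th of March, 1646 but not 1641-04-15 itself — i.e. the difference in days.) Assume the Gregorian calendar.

Apr 15, 1641 → Apr 15, 1642: 365 days.
Apr 15, 1642 → Apr 15, 1643: 365 days.
Apr 15, 1643 → Apr 15, 1644: 366 days (Feb 29, 1644 is in that span).
Apr 15, 1644 → Apr 15, 1645: 365 days.
Apr 15, 1645 → May 15, 1645: 30 days (April has 30).
May 15, 1645 → Jun 15, 1645: 31 days (May has 31).
Jun 15, 1645 → Jul 15, 1645: 30 days (June has 30).
Jul 15, 1645 → Aug 15, 1645: 31 days (July has 31).
Aug 15, 1645 → Sep 15, 1645: 31 days (August has 31).
Sep 15, 1645 → Oct 15, 1645: 30 days (September has 30).
Oct 15, 1645 → Nov 15, 1645: 31 days (October has 31).
Nov 15, 1645 → Dec 15, 1645: 30 days (November has 30).
Dec 15, 1645 → Jan 15, 1646: 31 days (December has 31).
Jan 15, 1646 → Feb 15, 1646: 31 days (January has 31).
Feb 15, 1646 → Mar 9, 1646: 22 days.
Total: 1789 days.

1789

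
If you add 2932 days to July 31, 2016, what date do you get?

+365 (one year) → Jul 31, 2017 (2567 left).
+365 (one year) → Jul 31, 2018 (2202 left).
+365 (one year) → Jul 31, 2019 (1837 left).
+366 (one year; includes Feb 29, 2020) → Jul 31, 2020 (1471 left).
+365 (one year) → Jul 31, 2021 (1106 left).
+365 (one year) → Jul 31, 2022 (741 left).
+365 (one year) → Jul 31, 2023 (376 left).
Jul has 31 days: +1 → Aug 1, 2023 (375 left).
Aug has 31 days: +31 → Sep 1, 2023 (344 left).
Sep has 30 days: +30 → Oct 1, 2023 (314 left).
Oct has 31 days: +31 → Nov 1, 2023 (283 left).
Nov has 30 days: +30 → Dec 1, 2023 (253 left).
Dec has 31 days: +31 → Jan 1, 2024 (222 left).
Jan has 31 days: +31 → Feb 1, 2024 (191 left).
Feb has 29 days: +29 → Mar 1, 2024 (162 left).
Mar has 31 days: +31 → Apr 1, 2024 (131 left).
Apr has 30 days: +30 → May 1, 2024 (101 left).
May has 31 days: +31 → Jun 1, 2024 (70 left).
Jun has 30 days: +30 → Jul 1, 2024 (40 left).
Jul has 31 days: +31 → Aug 1, 2024 (9 left).
+9 → Aug 10, 2024.

August 10, 2024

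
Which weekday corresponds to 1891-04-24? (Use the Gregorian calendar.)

Friday

Doomsday rule: the anchor day for the 1800s is Friday. For year 91: 91÷12 = 7 r 7, and 7÷4 = 1, so 7+7+1 = 15.
Friday + 15 ≡ Saturday — that's 1891's doomsday.
In April the doomsday date is Apr 4.
Apr 24 is 20 days after Apr 4; 20 mod 7 = 6, so Saturday + 6 = Friday.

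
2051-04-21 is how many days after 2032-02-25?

Feb 25, 2032 → Feb 25, 2033: 366 days (Feb 29, 2032 is in that span).
Feb 25, 2033 → Feb 25, 2034: 365 days.
Feb 25, 2034 → Feb 25, 2035: 365 days.
Feb 25, 2035 → Feb 25, 2036: 365 days.
Feb 25, 2036 → Feb 25, 2037: 366 days (Feb 29, 2036 is in that span).
Feb 25, 2037 → Feb 25, 2038: 365 days.
Feb 25, 2038 → Feb 25, 2039: 365 days.
Feb 25, 2039 → Feb 25, 2040: 365 days.
Feb 25, 2040 → Feb 25, 2041: 366 days (Feb 29, 2040 is in that span).
Feb 25, 2041 → Feb 25, 2042: 365 days.
Feb 25, 2042 → Feb 25, 2043: 365 days.
Feb 25, 2043 → Feb 25, 2044: 365 days.
Feb 25, 2044 → Feb 25, 2045: 366 days (Feb 29, 2044 is in that span).
Feb 25, 2045 → Feb 25, 2046: 365 days.
Feb 25, 2046 → Feb 25, 2047: 365 days.
Feb 25, 2047 → Feb 25, 2048: 365 days.
Feb 25, 2048 → Feb 25, 2049: 366 days (Feb 29, 2048 is in that span).
Feb 25, 2049 → Feb 25, 2050: 365 days.
Feb 25, 2050 → Feb 25, 2051: 365 days.
Feb 25, 2051 → Mar 25, 2051: 28 days (February has 28).
Mar 25, 2051 → Apr 21, 2051: 27 days.
Total: 6995 days.

6995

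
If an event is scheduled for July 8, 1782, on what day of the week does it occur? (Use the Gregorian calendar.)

Doomsday rule: the anchor day for the 1700s is Sunday. For year 82: 82÷12 = 6 r 10, and 10÷4 = 2, so 6+10+2 = 18.
Sunday + 18 ≡ Thursday — that's 1782's doomsday.
In July the doomsday date is Jul 11.
Jul 8 is 3 days before Jul 11; 3 mod 7 = 3, so Thursday − 3 = Monday.

Monday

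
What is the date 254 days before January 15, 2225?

May 6, 2224

−15 → Dec 31, 2224 (end of Dec, 31 days; 239 left).
−31 → Nov 30, 2224 (end of Nov, 30 days; 208 left).
−30 → Oct 31, 2224 (end of Oct, 31 days; 178 left).
−31 → Sep 30, 2224 (end of Sep, 30 days; 147 left).
−30 → Aug 31, 2224 (end of Aug, 31 days; 117 left).
−31 → Jul 31, 2224 (end of Jul, 31 days; 86 left).
−31 → Jun 30, 2224 (end of Jun, 30 days; 55 left).
−30 → May 31, 2224 (end of May, 31 days; 25 left).
−25 → May 6, 2224.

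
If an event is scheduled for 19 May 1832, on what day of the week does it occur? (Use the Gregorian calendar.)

Doomsday rule: the anchor day for the 1800s is Friday. For year 32: 32÷12 = 2 r 8, and 8÷4 = 2, so 2+8+2 = 12.
Friday + 12 ≡ Wednesday — that's 1832's doomsday.
In May the doomsday date is May 9.
May 19 is 10 days after May 9; 10 mod 7 = 3, so Wednesday + 3 = Saturday.

Saturday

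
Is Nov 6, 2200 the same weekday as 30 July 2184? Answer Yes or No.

No

From Jul 30, 2184 to Nov 6, 2200 is 5942 days.
5942 mod 7 = 6, so they are different weekdays.
(Jul 30, 2184 is a Friday; Nov 6, 2200 is a Thursday.)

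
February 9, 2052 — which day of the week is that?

Doomsday rule: the anchor day for the 2000s is Tuesday. For year 52: 52÷12 = 4 r 4, and 4÷4 = 1, so 4+4+1 = 9.
Tuesday + 9 ≡ Thursday — that's 2052's doomsday.
In February the doomsday date is Feb 29 (2052 is a leap year (divisible by 4)).
Feb 9 is 20 days before Feb 29; 20 mod 7 = 6, so Thursday − 6 = Friday.

Friday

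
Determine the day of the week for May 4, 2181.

Friday

Doomsday rule: the anchor day for the 2100s is Sunday. For year 81: 81÷12 = 6 r 9, and 9÷4 = 2, so 6+9+2 = 17.
Sunday + 17 ≡ Wednesday — that's 2181's doomsday.
In May the doomsday date is May 9.
May 4 is 5 days before May 9; 5 mod 7 = 5, so Wednesday − 5 = Friday.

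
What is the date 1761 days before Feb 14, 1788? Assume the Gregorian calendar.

−365 (one year) → Feb 14, 1787 (1396 left).
−365 (one year) → Feb 14, 1786 (1031 left).
−365 (one year) → Feb 14, 1785 (666 left).
−366 (one year; includes Feb 29, 1784) → Feb 14, 1784 (300 left).
−14 → Jan 31, 1784 (end of Jan, 31 days; 286 left).
−31 → Dec 31, 1783 (end of Dec, 31 days; 255 left).
−31 → Nov 30, 1783 (end of Nov, 30 days; 224 left).
−30 → Oct 31, 1783 (end of Oct, 31 days; 194 left).
−31 → Sep 30, 1783 (end of Sep, 30 days; 163 left).
−30 → Aug 31, 1783 (end of Aug, 31 days; 133 left).
−31 → Jul 31, 1783 (end of Jul, 31 days; 102 left).
−31 → Jun 30, 1783 (end of Jun, 30 days; 71 left).
−30 → May 31, 1783 (end of May, 31 days; 41 left).
−31 → Apr 30, 1783 (end of Apr, 30 days; 10 left).
−10 → Apr 20, 1783.

April 20, 1783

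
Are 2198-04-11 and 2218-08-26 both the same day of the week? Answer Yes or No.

Yes

From Apr 11, 2198 to Aug 26, 2218 is 7441 days.
7441 mod 7 = 0, so they are the same weekday.
(Apr 11, 2198 is a Wednesday; Aug 26, 2218 is a Wednesday.)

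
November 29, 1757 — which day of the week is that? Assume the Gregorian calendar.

Tuesday

Doomsday rule: the anchor day for the 1700s is Sunday. For year 57: 57÷12 = 4 r 9, and 9÷4 = 2, so 4+9+2 = 15.
Sunday + 15 ≡ Monday — that's 1757's doomsday.
In November the doomsday date is Nov 7.
Nov 29 is 22 days after Nov 7; 22 mod 7 = 1, so Monday + 1 = Tuesday.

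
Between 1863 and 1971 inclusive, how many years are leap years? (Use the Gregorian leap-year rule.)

Multiples of 4 in [1863,1971]: 27.
Of those, multiples of 100: 1 (not leap unless ÷400).
Multiples of 400: 0.
Leap years = 27 − 1 + 0 = 26.

26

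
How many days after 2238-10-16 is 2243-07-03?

1721

Oct 16, 2238 → Oct 16, 2239: 365 days.
Oct 16, 2239 → Oct 16, 2240: 366 days (Feb 29, 2240 is in that span).
Oct 16, 2240 → Oct 16, 2241: 365 days.
Oct 16, 2241 → Oct 16, 2242: 365 days.
Oct 16, 2242 → Nov 16, 2242: 31 days (October has 31).
Nov 16, 2242 → Dec 16, 2242: 30 days (November has 30).
Dec 16, 2242 → Jan 16, 2243: 31 days (December has 31).
Jan 16, 2243 → Feb 16, 2243: 31 days (January has 31).
Feb 16, 2243 → Mar 16, 2243: 28 days (February has 28).
Mar 16, 2243 → Apr 16, 2243: 31 days (March has 31).
Apr 16, 2243 → May 16, 2243: 30 days (April has 30).
May 16, 2243 → Jun 16, 2243: 31 days (May has 31).
Jun 16, 2243 → Jul 3, 2243: 17 days.
Total: 1721 days.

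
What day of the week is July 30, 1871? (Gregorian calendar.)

Doomsday rule: the anchor day for the 1800s is Friday. For year 71: 71÷12 = 5 r 11, and 11÷4 = 2, so 5+11+2 = 18.
Friday + 18 ≡ Tuesday — that's 1871's doomsday.
In July the doomsday date is Jul 11.
Jul 30 is 19 days after Jul 11; 19 mod 7 = 5, so Tuesday + 5 = Sunday.

Sunday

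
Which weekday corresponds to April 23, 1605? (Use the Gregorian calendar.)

Doomsday rule: the anchor day for the 1600s is Tuesday. For year 05: 5÷12 = 0 r 5, and 5÷4 = 1, so 0+5+1 = 6.
Tuesday + 6 ≡ Monday — that's 1605's doomsday.
In April the doomsday date is Apr 4.
Apr 23 is 19 days after Apr 4; 19 mod 7 = 5, so Monday + 5 = Saturday.

Saturday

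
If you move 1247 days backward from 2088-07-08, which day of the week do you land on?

Jul 8, 2088 is a Thursday.
1247 mod 7 = 1, so 1247 days before a Thursday is Thursday − 1 = Wednesday.

Wednesday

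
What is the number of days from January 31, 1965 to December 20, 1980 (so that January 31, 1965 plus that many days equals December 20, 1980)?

5802

Jan 31, 1965 → Jan 31, 1966: 365 days.
Jan 31, 1966 → Jan 31, 1967: 365 days.
Jan 31, 1967 → Jan 31, 1968: 365 days.
Jan 31, 1968 → Jan 31, 1969: 366 days (Feb 29, 1968 is in that span).
Jan 31, 1969 → Jan 31, 1970: 365 days.
Jan 31, 1970 → Jan 31, 1971: 365 days.
Jan 31, 1971 → Jan 31, 1972: 365 days.
Jan 31, 1972 → Jan 31, 1973: 366 days (Feb 29, 1972 is in that span).
Jan 31, 1973 → Jan 31, 1974: 365 days.
Jan 31, 1974 → Jan 31, 1975: 365 days.
Jan 31, 1975 → Jan 31, 1976: 365 days.
Jan 31, 1976 → Jan 31, 1977: 366 days (Feb 29, 1976 is in that span).
Jan 31, 1977 → Jan 31, 1978: 365 days.
Jan 31, 1978 → Jan 31, 1979: 365 days.
Jan 31, 1979 → Jan 31, 1980: 365 days.
Jan 31, 1980 → Feb 29, 1980: 29 days (January has 31).
Feb 29, 1980 → Mar 29, 1980: 29 days (February has 29).
Mar 29, 1980 → Apr 29, 1980: 31 days (March has 31).
Apr 29, 1980 → May 29, 1980: 30 days (April has 30).
May 29, 1980 → Jun 29, 1980: 31 days (May has 31).
Jun 29, 1980 → Jul 29, 1980: 30 days (June has 30).
Jul 29, 1980 → Aug 29, 1980: 31 days (July has 31).
Aug 29, 1980 → Sep 29, 1980: 31 days (August has 31).
Sep 29, 1980 → Oct 29, 1980: 30 days (September has 30).
Oct 29, 1980 → Nov 29, 1980: 31 days (October has 31).
Nov 29, 1980 → Dec 20, 1980: 21 days.
Total: 5802 days.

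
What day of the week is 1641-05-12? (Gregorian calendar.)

Doomsday rule: the anchor day for the 1600s is Tuesday. For year 41: 41÷12 = 3 r 5, and 5÷4 = 1, so 3+5+1 = 9.
Tuesday + 9 ≡ Thursday — that's 1641's doomsday.
In May the doomsday date is May 9.
May 12 is 3 days after May 9; 3 mod 7 = 3, so Thursday + 3 = Sunday.

Sunday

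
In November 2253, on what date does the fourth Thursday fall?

November 24, 2253

November 1, 2253 is a Tuesday.
The first Thursday is therefore November 3 (2 days later).
The fourth Thursday is 3 + 3×7 = November 24.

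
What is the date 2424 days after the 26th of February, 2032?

October 16, 2038

+366 (one year; includes Feb 29, 2032) → Feb 26, 2033 (2058 left).
+365 (one year) → Feb 26, 2034 (1693 left).
+365 (one year) → Feb 26, 2035 (1328 left).
+365 (one year) → Feb 26, 2036 (963 left).
+366 (one year; includes Feb 29, 2036) → Feb 26, 2037 (597 left).
+365 (one year) → Feb 26, 2038 (232 left).
Feb has 28 days: +3 → Mar 1, 2038 (229 left).
Mar has 31 days: +31 → Apr 1, 2038 (198 left).
Apr has 30 days: +30 → May 1, 2038 (168 left).
May has 31 days: +31 → Jun 1, 2038 (137 left).
Jun has 30 days: +30 → Jul 1, 2038 (107 left).
Jul has 31 days: +31 → Aug 1, 2038 (76 left).
Aug has 31 days: +31 → Sep 1, 2038 (45 left).
Sep has 30 days: +30 → Oct 1, 2038 (15 left).
+15 → Oct 16, 2038.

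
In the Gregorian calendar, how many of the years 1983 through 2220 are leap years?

Multiples of 4 in [1983,2220]: 60.
Of those, multiples of 100: 3 (not leap unless ÷400).
Multiples of 400: 1.
Leap years = 60 − 3 + 1 = 58.

58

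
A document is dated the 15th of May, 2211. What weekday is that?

Wednesday

Doomsday rule: the anchor day for the 2200s is Friday. For year 11: 11÷12 = 0 r 11, and 11÷4 = 2, so 0+11+2 = 13.
Friday + 13 ≡ Thursday — that's 2211's doomsday.
In May the doomsday date is May 9.
May 15 is 6 days after May 9; 6 mod 7 = 6, so Thursday + 6 = Wednesday.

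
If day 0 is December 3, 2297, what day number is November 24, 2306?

Dec 3, 2297 → Dec 3, 2298: 365 days.
Dec 3, 2298 → Dec 3, 2299: 365 days.
Dec 3, 2299 → Dec 3, 2300: 365 days.
Dec 3, 2300 → Dec 3, 2301: 365 days.
Dec 3, 2301 → Dec 3, 2302: 365 days.
Dec 3, 2302 → Dec 3, 2303: 365 days.
Dec 3, 2303 → Dec 3, 2304: 366 days (Feb 29, 2304 is in that span).
Dec 3, 2304 → Dec 3, 2305: 365 days.
Dec 3, 2305 → Jan 3, 2306: 31 days (December has 31).
Jan 3, 2306 → Feb 3, 2306: 31 days (January has 31).
Feb 3, 2306 → Mar 3, 2306: 28 days (February has 28).
Mar 3, 2306 → Apr 3, 2306: 31 days (March has 31).
Apr 3, 2306 → May 3, 2306: 30 days (April has 30).
May 3, 2306 → Jun 3, 2306: 31 days (May has 31).
Jun 3, 2306 → Jul 3, 2306: 30 days (June has 30).
Jul 3, 2306 → Aug 3, 2306: 31 days (July has 31).
Aug 3, 2306 → Sep 3, 2306: 31 days (August has 31).
Sep 3, 2306 → Oct 3, 2306: 30 days (September has 30).
Oct 3, 2306 → Nov 3, 2306: 31 days (October has 31).
Nov 3, 2306 → Nov 24, 2306: 21 days.
Total: 3277 days.

3277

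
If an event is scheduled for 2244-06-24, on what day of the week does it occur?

Doomsday rule: the anchor day for the 2200s is Friday. For year 44: 44÷12 = 3 r 8, and 8÷4 = 2, so 3+8+2 = 13.
Friday + 13 ≡ Thursday — that's 2244's doomsday.
In June the doomsday date is Jun 6.
Jun 24 is 18 days after Jun 6; 18 mod 7 = 4, so Thursday + 4 = Monday.

Monday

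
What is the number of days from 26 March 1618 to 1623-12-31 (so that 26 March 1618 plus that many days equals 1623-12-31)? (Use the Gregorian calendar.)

2106

Mar 26, 1618 → Mar 26, 1619: 365 days.
Mar 26, 1619 → Mar 26, 1620: 366 days (Feb 29, 1620 is in that span).
Mar 26, 1620 → Mar 26, 1621: 365 days.
Mar 26, 1621 → Mar 26, 1622: 365 days.
Mar 26, 1622 → Mar 26, 1623: 365 days.
Mar 26, 1623 → Apr 26, 1623: 31 days (March has 31).
Apr 26, 1623 → May 26, 1623: 30 days (April has 30).
May 26, 1623 → Jun 26, 1623: 31 days (May has 31).
Jun 26, 1623 → Jul 26, 1623: 30 days (June has 30).
Jul 26, 1623 → Aug 26, 1623: 31 days (July has 31).
Aug 26, 1623 → Sep 26, 1623: 31 days (August has 31).
Sep 26, 1623 → Oct 26, 1623: 30 days (September has 30).
Oct 26, 1623 → Nov 26, 1623: 31 days (October has 31).
Nov 26, 1623 → Dec 26, 1623: 30 days (November has 30).
Dec 26, 1623 → Dec 31, 1623: 5 days.
Total: 2106 days.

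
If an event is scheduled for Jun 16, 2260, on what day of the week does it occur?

Saturday

Doomsday rule: the anchor day for the 2200s is Friday. For year 60: 60÷12 = 5 r 0, and 0÷4 = 0, so 5+0+0 = 5.
Friday + 5 ≡ Wednesday — that's 2260's doomsday.
In June the doomsday date is Jun 6.
Jun 16 is 10 days after Jun 6; 10 mod 7 = 3, so Wednesday + 3 = Saturday.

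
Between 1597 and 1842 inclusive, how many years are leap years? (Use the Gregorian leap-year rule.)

Multiples of 4 in [1597,1842]: 61.
Of those, multiples of 100: 3 (not leap unless ÷400).
Multiples of 400: 1.
Leap years = 61 − 3 + 1 = 59.

59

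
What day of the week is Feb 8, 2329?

Friday

Doomsday rule: the anchor day for the 2300s is Wednesday. For year 29: 29÷12 = 2 r 5, and 5÷4 = 1, so 2+5+1 = 8.
Wednesday + 8 ≡ Thursday — that's 2329's doomsday.
In February the doomsday date is Feb 28 (2329 is not a leap year).
Feb 8 is 20 days before Feb 28; 20 mod 7 = 6, so Thursday − 6 = Friday.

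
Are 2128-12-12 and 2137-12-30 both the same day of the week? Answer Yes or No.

No

From Dec 12, 2128 to Dec 30, 2137 is 3305 days.
3305 mod 7 = 1, so they are different weekdays.
(Dec 12, 2128 is a Sunday; Dec 30, 2137 is a Monday.)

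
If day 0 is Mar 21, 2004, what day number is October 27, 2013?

3507

Mar 21, 2004 → Mar 21, 2005: 365 days.
Mar 21, 2005 → Mar 21, 2006: 365 days.
Mar 21, 2006 → Mar 21, 2007: 365 days.
Mar 21, 2007 → Mar 21, 2008: 366 days (Feb 29, 2008 is in that span).
Mar 21, 2008 → Mar 21, 2009: 365 days.
Mar 21, 2009 → Mar 21, 2010: 365 days.
Mar 21, 2010 → Mar 21, 2011: 365 days.
Mar 21, 2011 → Mar 21, 2012: 366 days (Feb 29, 2012 is in that span).
Mar 21, 2012 → Mar 21, 2013: 365 days.
Mar 21, 2013 → Apr 21, 2013: 31 days (March has 31).
Apr 21, 2013 → May 21, 2013: 30 days (April has 30).
May 21, 2013 → Jun 21, 2013: 31 days (May has 31).
Jun 21, 2013 → Jul 21, 2013: 30 days (June has 30).
Jul 21, 2013 → Aug 21, 2013: 31 days (July has 31).
Aug 21, 2013 → Sep 21, 2013: 31 days (August has 31).
Sep 21, 2013 → Oct 21, 2013: 30 days (September has 30).
Oct 21, 2013 → Oct 27, 2013: 6 days.
Total: 3507 days.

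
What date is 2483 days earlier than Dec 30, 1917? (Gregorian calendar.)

−365 (one year) → Dec 30, 1916 (2118 left).
−366 (one year; includes Feb 29, 1916) → Dec 30, 1915 (1752 left).
−365 (one year) → Dec 30, 1914 (1387 left).
−365 (one year) → Dec 30, 1913 (1022 left).
−365 (one year) → Dec 30, 1912 (657 left).
−366 (one year; includes Feb 29, 1912) → Dec 30, 1911 (291 left).
−30 → Nov 30, 1911 (end of Nov, 30 days; 261 left).
−30 → Oct 31, 1911 (end of Oct, 31 days; 231 left).
−31 → Sep 30, 1911 (end of Sep, 30 days; 200 left).
−30 → Aug 31, 1911 (end of Aug, 31 days; 170 left).
−31 → Jul 31, 1911 (end of Jul, 31 days; 139 left).
−31 → Jun 30, 1911 (end of Jun, 30 days; 108 left).
−30 → May 31, 1911 (end of May, 31 days; 78 left).
−31 → Apr 30, 1911 (end of Apr, 30 days; 47 left).
−30 → Mar 31, 1911 (end of Mar, 31 days; 17 left).
−17 → Mar 14, 1911.

March 14, 1911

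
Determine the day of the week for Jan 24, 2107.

Monday

January 1, 2107 is a Saturday.
Jan 1, 2107 → Jan 24, 2107: 23 days.
Total: 23 days.
23 mod 7 = 2, so Saturday + 2 = Monday.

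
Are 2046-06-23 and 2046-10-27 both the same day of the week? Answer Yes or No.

From Jun 23, 2046 to Oct 27, 2046 is 126 days.
126 mod 7 = 0, so they are the same weekday.
(Jun 23, 2046 is a Saturday; Oct 27, 2046 is a Saturday.)

Yes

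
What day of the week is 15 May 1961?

Monday

Doomsday rule: the anchor day for the 1900s is Wednesday. For year 61: 61÷12 = 5 r 1, and 1÷4 = 0, so 5+1+0 = 6.
Wednesday + 6 ≡ Tuesday — that's 1961's doomsday.
In May the doomsday date is May 9.
May 15 is 6 days after May 9; 6 mod 7 = 6, so Tuesday + 6 = Monday.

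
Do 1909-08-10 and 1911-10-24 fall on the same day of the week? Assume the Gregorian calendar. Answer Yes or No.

From Aug 10, 1909 to Oct 24, 1911 is 805 days.
805 mod 7 = 0, so they are the same weekday.
(Aug 10, 1909 is a Tuesday; Oct 24, 1911 is a Tuesday.)

Yes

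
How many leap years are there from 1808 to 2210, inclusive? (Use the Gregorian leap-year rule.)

Multiples of 4 in [1808,2210]: 101.
Of those, multiples of 100: 4 (not leap unless ÷400).
Multiples of 400: 1.
Leap years = 101 − 4 + 1 = 98.

98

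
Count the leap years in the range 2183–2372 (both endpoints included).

Multiples of 4 in [2183,2372]: 48.
Of those, multiples of 100: 2 (not leap unless ÷400).
Multiples of 400: 0.
Leap years = 48 − 2 + 0 = 46.

46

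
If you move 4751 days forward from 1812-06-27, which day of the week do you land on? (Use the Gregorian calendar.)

Thursday

First find the weekday of Jun 27, 1812. Doomsday rule: the anchor day for the 1800s is Friday. For year 12: 12÷12 = 1 r 0, and 0÷4 = 0, so 1+0+0 = 1.
Friday + 1 ≡ Saturday — that's 1812's doomsday.
In June the doomsday date is Jun 6.
Jun 27 is 21 days after Jun 6; 21 mod 7 = 0, so Saturday + 0 = Saturday.
4751 mod 7 = 5, so 4751 days after a Saturday is Saturday + 5 = Thursday.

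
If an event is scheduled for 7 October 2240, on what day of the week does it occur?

Wednesday

Doomsday rule: the anchor day for the 2200s is Friday. For year 40: 40÷12 = 3 r 4, and 4÷4 = 1, so 3+4+1 = 8.
Friday + 8 ≡ Saturday — that's 2240's doomsday.
In October the doomsday date is Oct 10.
Oct 7 is 3 days before Oct 10; 3 mod 7 = 3, so Saturday − 3 = Wednesday.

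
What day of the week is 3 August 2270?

Doomsday rule: the anchor day for the 2200s is Friday. For year 70: 70÷12 = 5 r 10, and 10÷4 = 2, so 5+10+2 = 17.
Friday + 17 ≡ Monday — that's 2270's doomsday.
In August the doomsday date is Aug 8.
Aug 3 is 5 days before Aug 8; 5 mod 7 = 5, so Monday − 5 = Wednesday.

Wednesday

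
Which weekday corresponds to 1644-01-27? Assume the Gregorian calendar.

Wednesday

Doomsday rule: the anchor day for the 1600s is Tuesday. For year 44: 44÷12 = 3 r 8, and 8÷4 = 2, so 3+8+2 = 13.
Tuesday + 13 ≡ Monday — that's 1644's doomsday.
In January the doomsday date is Jan 4 (1644 is a leap year (divisible by 4)).
Jan 27 is 23 days after Jan 4; 23 mod 7 = 2, so Monday + 2 = Wednesday.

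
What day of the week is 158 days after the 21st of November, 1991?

Monday

First find the weekday of Nov 21, 1991. Doomsday rule: the anchor day for the 1900s is Wednesday. For year 91: 91÷12 = 7 r 7, and 7÷4 = 1, so 7+7+1 = 15.
Wednesday + 15 ≡ Thursday — that's 1991's doomsday.
In November the doomsday date is Nov 7.
Nov 21 is 14 days after Nov 7; 14 mod 7 = 0, so Thursday + 0 = Thursday.
158 mod 7 = 4, so 158 days after a Thursday is Thursday + 4 = Monday.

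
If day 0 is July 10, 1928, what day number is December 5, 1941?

4896

Jul 10, 1928 → Jul 10, 1929: 365 days.
Jul 10, 1929 → Jul 10, 1930: 365 days.
Jul 10, 1930 → Jul 10, 1931: 365 days.
Jul 10, 1931 → Jul 10, 1932: 366 days (Feb 29, 1932 is in that span).
Jul 10, 1932 → Jul 10, 1933: 365 days.
Jul 10, 1933 → Jul 10, 1934: 365 days.
Jul 10, 1934 → Jul 10, 1935: 365 days.
Jul 10, 1935 → Jul 10, 1936: 366 days (Feb 29, 1936 is in that span).
Jul 10, 1936 → Jul 10, 1937: 365 days.
Jul 10, 1937 → Jul 10, 1938: 365 days.
Jul 10, 1938 → Jul 10, 1939: 365 days.
Jul 10, 1939 → Jul 10, 1940: 366 days (Feb 29, 1940 is in that span).
Jul 10, 1940 → Jul 10, 1941: 365 days.
Jul 10, 1941 → Aug 10, 1941: 31 days (July has 31).
Aug 10, 1941 → Sep 10, 1941: 31 days (August has 31).
Sep 10, 1941 → Oct 10, 1941: 30 days (September has 30).
Oct 10, 1941 → Nov 10, 1941: 31 days (October has 31).
Nov 10, 1941 → Dec 5, 1941: 25 days.
Total: 4896 days.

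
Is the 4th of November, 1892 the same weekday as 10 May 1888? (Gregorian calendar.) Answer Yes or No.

No

From May 10, 1888 to Nov 4, 1892 is 1639 days.
1639 mod 7 = 1, so they are different weekdays.
(May 10, 1888 is a Thursday; Nov 4, 1892 is a Friday.)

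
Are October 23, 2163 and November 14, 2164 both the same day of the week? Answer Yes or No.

No

From Oct 23, 2163 to Nov 14, 2164 is 388 days.
388 mod 7 = 3, so they are different weekdays.
(Oct 23, 2163 is a Sunday; Nov 14, 2164 is a Wednesday.)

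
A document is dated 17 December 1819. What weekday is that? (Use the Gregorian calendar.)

Doomsday rule: the anchor day for the 1800s is Friday. For year 19: 19÷12 = 1 r 7, and 7÷4 = 1, so 1+7+1 = 9.
Friday + 9 ≡ Sunday — that's 1819's doomsday.
In December the doomsday date is Dec 12.
Dec 17 is 5 days after Dec 12; 5 mod 7 = 5, so Sunday + 5 = Friday.

Friday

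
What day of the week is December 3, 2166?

Wednesday

Doomsday rule: the anchor day for the 2100s is Sunday. For year 66: 66÷12 = 5 r 6, and 6÷4 = 1, so 5+6+1 = 12.
Sunday + 12 ≡ Friday — that's 2166's doomsday.
In December the doomsday date is Dec 12.
Dec 3 is 9 days before Dec 12; 9 mod 7 = 2, so Friday − 2 = Wednesday.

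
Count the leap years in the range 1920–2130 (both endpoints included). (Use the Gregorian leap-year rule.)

Multiples of 4 in [1920,2130]: 53.
Of those, multiples of 100: 2 (not leap unless ÷400).
Multiples of 400: 1.
Leap years = 53 − 2 + 1 = 52.

52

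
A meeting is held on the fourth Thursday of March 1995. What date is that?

March 1, 1995 is a Wednesday.
The first Thursday is therefore March 2 (1 days later).
The fourth Thursday is 2 + 3×7 = March 23.

March 23, 1995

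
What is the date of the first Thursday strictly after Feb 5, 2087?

Feb 5, 2087 is a Wednesday.
From Wednesday to the next Thursday is 1 day.
Feb 5, 2087 + 1 = Feb 6, 2087.

February 6, 2087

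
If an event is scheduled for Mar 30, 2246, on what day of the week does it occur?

Monday

Doomsday rule: the anchor day for the 2200s is Friday. For year 46: 46÷12 = 3 r 10, and 10÷4 = 2, so 3+10+2 = 15.
Friday + 15 ≡ Saturday — that's 2246's doomsday.
In March the doomsday date is Mar 14.
Mar 30 is 16 days after Mar 14; 16 mod 7 = 2, so Saturday + 2 = Monday.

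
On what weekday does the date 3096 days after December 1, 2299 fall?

Sunday

First find the weekday of Dec 1, 2299. Doomsday rule: the anchor day for the 2200s is Friday. For year 99: 99÷12 = 8 r 3, and 3÷4 = 0, so 8+3+0 = 11.
Friday + 11 ≡ Tuesday — that's 2299's doomsday.
In December the doomsday date is Dec 12.
Dec 1 is 11 days before Dec 12; 11 mod 7 = 4, so Tuesday − 4 = Friday.
3096 mod 7 = 2, so 3096 days after a Friday is Friday + 2 = Sunday.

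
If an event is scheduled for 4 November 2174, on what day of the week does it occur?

Doomsday rule: the anchor day for the 2100s is Sunday. For year 74: 74÷12 = 6 r 2, and 2÷4 = 0, so 6+2+0 = 8.
Sunday + 8 ≡ Monday — that's 2174's doomsday.
In November the doomsday date is Nov 7.
Nov 4 is 3 days before Nov 7; 3 mod 7 = 3, so Monday − 3 = Friday.

Friday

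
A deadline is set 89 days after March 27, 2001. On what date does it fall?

Mar has 31 days: +5 → Apr 1, 2001 (84 left).
Apr has 30 days: +30 → May 1, 2001 (54 left).
May has 31 days: +31 → Jun 1, 2001 (23 left).
+23 → Jun 24, 2001.

June 24, 2001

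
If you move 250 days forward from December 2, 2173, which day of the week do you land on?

Dec 2, 2173 is a Thursday.
250 mod 7 = 5, so 250 days after a Thursday is Thursday + 5 = Tuesday.

Tuesday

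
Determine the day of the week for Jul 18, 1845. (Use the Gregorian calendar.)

Friday

Doomsday rule: the anchor day for the 1800s is Friday. For year 45: 45÷12 = 3 r 9, and 9÷4 = 2, so 3+9+2 = 14.
Friday + 14 ≡ Friday — that's 1845's doomsday.
In July the doomsday date is Jul 11.
Jul 18 is 7 days after Jul 11; 7 mod 7 = 0, so Friday + 0 = Friday.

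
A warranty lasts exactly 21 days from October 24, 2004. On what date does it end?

November 14, 2004

Oct has 31 days: +8 → Nov 1, 2004 (13 left).
+13 → Nov 14, 2004.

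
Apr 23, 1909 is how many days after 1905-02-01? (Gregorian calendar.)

Feb 1, 1905 → Feb 1, 1906: 365 days.
Feb 1, 1906 → Feb 1, 1907: 365 days.
Feb 1, 1907 → Feb 1, 1908: 365 days.
Feb 1, 1908 → Feb 1, 1909: 366 days (Feb 29, 1908 is in that span).
Feb 1, 1909 → Mar 1, 1909: 28 days (February has 28).
Mar 1, 1909 → Apr 1, 1909: 31 days (March has 31).
Apr 1, 1909 → Apr 23, 1909: 22 days.
Total: 1542 days.

1542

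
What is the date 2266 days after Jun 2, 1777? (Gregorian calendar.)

August 16, 1783

+365 (one year) → Jun 2, 1778 (1901 left).
+365 (one year) → Jun 2, 1779 (1536 left).
+366 (one year; includes Feb 29, 1780) → Jun 2, 1780 (1170 left).
+365 (one year) → Jun 2, 1781 (805 left).
+365 (one year) → Jun 2, 1782 (440 left).
+365 (one year) → Jun 2, 1783 (75 left).
Jun has 30 days: +29 → Jul 1, 1783 (46 left).
Jul has 31 days: +31 → Aug 1, 1783 (15 left).
+15 → Aug 16, 1783.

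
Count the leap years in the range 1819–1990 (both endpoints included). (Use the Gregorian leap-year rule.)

42

Multiples of 4 in [1819,1990]: 43.
Of those, multiples of 100: 1 (not leap unless ÷400).
Multiples of 400: 0.
Leap years = 43 − 1 + 0 = 42.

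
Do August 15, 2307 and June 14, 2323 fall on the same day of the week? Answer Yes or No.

From Aug 15, 2307 to Jun 14, 2323 is 5782 days.
5782 mod 7 = 0, so they are the same weekday.
(Aug 15, 2307 is a Thursday; Jun 14, 2323 is a Thursday.)

Yes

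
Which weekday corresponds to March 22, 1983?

Doomsday rule: the anchor day for the 1900s is Wednesday. For year 83: 83÷12 = 6 r 11, and 11÷4 = 2, so 6+11+2 = 19.
Wednesday + 19 ≡ Monday — that's 1983's doomsday.
In March the doomsday date is Mar 14.
Mar 22 is 8 days after Mar 14; 8 mod 7 = 1, so Monday + 1 = Tuesday.

Tuesday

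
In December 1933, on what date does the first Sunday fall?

December 1, 1933 is a Friday.
The first Sunday is therefore December 3 (2 days later).

December 3, 1933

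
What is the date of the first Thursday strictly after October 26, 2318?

Oct 26, 2318 is a Saturday.
From Saturday to the next Thursday is 5 days.
Oct 26, 2318 + 5 = Oct 31, 2318.

October 31, 2318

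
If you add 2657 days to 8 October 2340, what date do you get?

+365 (one year) → Oct 8, 2341 (2292 left).
+365 (one year) → Oct 8, 2342 (1927 left).
+365 (one year) → Oct 8, 2343 (1562 left).
+366 (one year; includes Feb 29, 2344) → Oct 8, 2344 (1196 left).
+365 (one year) → Oct 8, 2345 (831 left).
+365 (one year) → Oct 8, 2346 (466 left).
+365 (one year) → Oct 8, 2347 (101 left).
Oct has 31 days: +24 → Nov 1, 2347 (77 left).
Nov has 30 days: +30 → Dec 1, 2347 (47 left).
Dec has 31 days: +31 → Jan 1, 2348 (16 left).
+16 → Jan 17, 2348.

January 17, 2348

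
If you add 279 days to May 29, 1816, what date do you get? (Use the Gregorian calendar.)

May has 31 days: +3 → Jun 1, 1816 (276 left).
Jun has 30 days: +30 → Jul 1, 1816 (246 left).
Jul has 31 days: +31 → Aug 1, 1816 (215 left).
Aug has 31 days: +31 → Sep 1, 1816 (184 left).
Sep has 30 days: +30 → Oct 1, 1816 (154 left).
Oct has 31 days: +31 → Nov 1, 1816 (123 left).
Nov has 30 days: +30 → Dec 1, 1816 (93 left).
Dec has 31 days: +31 → Jan 1, 1817 (62 left).
Jan has 31 days: +31 → Feb 1, 1817 (31 left).
Feb has 28 days: +28 → Mar 1, 1817 (3 left).
+3 → Mar 4, 1817.

March 4, 1817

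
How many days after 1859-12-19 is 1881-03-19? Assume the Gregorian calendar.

7761

Dec 19, 1859 → Dec 19, 1860: 366 days (Feb 29, 1860 is in that span).
Dec 19, 1860 → Dec 19, 1861: 365 days.
Dec 19, 1861 → Dec 19, 1862: 365 days.
Dec 19, 1862 → Dec 19, 1863: 365 days.
Dec 19, 1863 → Dec 19, 1864: 366 days (Feb 29, 1864 is in that span).
Dec 19, 1864 → Dec 19, 1865: 365 days.
Dec 19, 1865 → Dec 19, 1866: 365 days.
Dec 19, 1866 → Dec 19, 1867: 365 days.
Dec 19, 1867 → Dec 19, 1868: 366 days (Feb 29, 1868 is in that span).
Dec 19, 1868 → Dec 19, 1869: 365 days.
Dec 19, 1869 → Dec 19, 1870: 365 days.
Dec 19, 1870 → Dec 19, 1871: 365 days.
Dec 19, 1871 → Dec 19, 1872: 366 days (Feb 29, 1872 is in that span).
Dec 19, 1872 → Dec 19, 1873: 365 days.
Dec 19, 1873 → Dec 19, 1874: 365 days.
Dec 19, 1874 → Dec 19, 1875: 365 days.
Dec 19, 1875 → Dec 19, 1876: 366 days (Feb 29, 1876 is in that span).
Dec 19, 1876 → Dec 19, 1877: 365 days.
Dec 19, 1877 → Dec 19, 1878: 365 days.
Dec 19, 1878 → Dec 19, 1879: 365 days.
Dec 19, 1879 → Dec 19, 1880: 366 days (Feb 29, 1880 is in that span).
Dec 19, 1880 → Jan 19, 1881: 31 days (December has 31).
Jan 19, 1881 → Feb 19, 1881: 31 days (January has 31).
Feb 19, 1881 → Mar 19, 1881: 28 days.
Total: 7761 days.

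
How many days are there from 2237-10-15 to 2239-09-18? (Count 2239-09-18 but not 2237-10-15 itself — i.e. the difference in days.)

703

Oct 15, 2237 → Oct 15, 2238: 365 days.
Oct 15, 2238 → Nov 15, 2238: 31 days (October has 31).
Nov 15, 2238 → Dec 15, 2238: 30 days (November has 30).
Dec 15, 2238 → Jan 15, 2239: 31 days (December has 31).
Jan 15, 2239 → Feb 15, 2239: 31 days (January has 31).
Feb 15, 2239 → Mar 15, 2239: 28 days (February has 28).
Mar 15, 2239 → Apr 15, 2239: 31 days (March has 31).
Apr 15, 2239 → May 15, 2239: 30 days (April has 30).
May 15, 2239 → Jun 15, 2239: 31 days (May has 31).
Jun 15, 2239 → Jul 15, 2239: 30 days (June has 30).
Jul 15, 2239 → Aug 15, 2239: 31 days (July has 31).
Aug 15, 2239 → Sep 15, 2239: 31 days (August has 31).
Sep 15, 2239 → Sep 18, 2239: 3 days.
Total: 703 days.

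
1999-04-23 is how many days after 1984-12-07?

Dec 7, 1984 → Dec 7, 1985: 365 days.
Dec 7, 1985 → Dec 7, 1986: 365 days.
Dec 7, 1986 → Dec 7, 1987: 365 days.
Dec 7, 1987 → Dec 7, 1988: 366 days (Feb 29, 1988 is in that span).
Dec 7, 1988 → Dec 7, 1989: 365 days.
Dec 7, 1989 → Dec 7, 1990: 365 days.
Dec 7, 1990 → Dec 7, 1991: 365 days.
Dec 7, 1991 → Dec 7, 1992: 366 days (Feb 29, 1992 is in that span).
Dec 7, 1992 → Dec 7, 1993: 365 days.
Dec 7, 1993 → Dec 7, 1994: 365 days.
Dec 7, 1994 → Dec 7, 1995: 365 days.
Dec 7, 1995 → Dec 7, 1996: 366 days (Feb 29, 1996 is in that span).
Dec 7, 1996 → Dec 7, 1997: 365 days.
Dec 7, 1997 → Dec 7, 1998: 365 days.
Dec 7, 1998 → Jan 7, 1999: 31 days (December has 31).
Jan 7, 1999 → Feb 7, 1999: 31 days (January has 31).
Feb 7, 1999 → Mar 7, 1999: 28 days (February has 28).
Mar 7, 1999 → Apr 7, 1999: 31 days (March has 31).
Apr 7, 1999 → Apr 23, 1999: 16 days.
Total: 5250 days.

5250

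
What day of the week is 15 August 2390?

Wednesday

Doomsday rule: the anchor day for the 2300s is Wednesday. For year 90: 90÷12 = 7 r 6, and 6÷4 = 1, so 7+6+1 = 14.
Wednesday + 14 ≡ Wednesday — that's 2390's doomsday.
In August the doomsday date is Aug 8.
Aug 15 is 7 days after Aug 8; 7 mod 7 = 0, so Wednesday + 0 = Wednesday.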